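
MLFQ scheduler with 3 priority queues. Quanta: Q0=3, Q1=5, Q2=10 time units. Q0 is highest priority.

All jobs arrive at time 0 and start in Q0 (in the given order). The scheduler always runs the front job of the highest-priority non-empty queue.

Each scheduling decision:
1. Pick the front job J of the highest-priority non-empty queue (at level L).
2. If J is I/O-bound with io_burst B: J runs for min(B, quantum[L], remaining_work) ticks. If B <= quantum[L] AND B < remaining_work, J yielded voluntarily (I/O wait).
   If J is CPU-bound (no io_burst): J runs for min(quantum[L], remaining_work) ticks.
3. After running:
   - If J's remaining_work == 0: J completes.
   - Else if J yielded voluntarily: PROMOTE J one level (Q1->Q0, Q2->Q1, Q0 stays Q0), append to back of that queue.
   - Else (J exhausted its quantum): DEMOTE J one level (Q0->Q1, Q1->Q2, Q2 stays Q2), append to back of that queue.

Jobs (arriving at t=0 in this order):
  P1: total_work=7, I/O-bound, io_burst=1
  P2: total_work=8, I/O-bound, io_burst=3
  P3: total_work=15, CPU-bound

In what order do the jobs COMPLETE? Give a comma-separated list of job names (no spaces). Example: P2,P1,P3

t=0-1: P1@Q0 runs 1, rem=6, I/O yield, promote→Q0. Q0=[P2,P3,P1] Q1=[] Q2=[]
t=1-4: P2@Q0 runs 3, rem=5, I/O yield, promote→Q0. Q0=[P3,P1,P2] Q1=[] Q2=[]
t=4-7: P3@Q0 runs 3, rem=12, quantum used, demote→Q1. Q0=[P1,P2] Q1=[P3] Q2=[]
t=7-8: P1@Q0 runs 1, rem=5, I/O yield, promote→Q0. Q0=[P2,P1] Q1=[P3] Q2=[]
t=8-11: P2@Q0 runs 3, rem=2, I/O yield, promote→Q0. Q0=[P1,P2] Q1=[P3] Q2=[]
t=11-12: P1@Q0 runs 1, rem=4, I/O yield, promote→Q0. Q0=[P2,P1] Q1=[P3] Q2=[]
t=12-14: P2@Q0 runs 2, rem=0, completes. Q0=[P1] Q1=[P3] Q2=[]
t=14-15: P1@Q0 runs 1, rem=3, I/O yield, promote→Q0. Q0=[P1] Q1=[P3] Q2=[]
t=15-16: P1@Q0 runs 1, rem=2, I/O yield, promote→Q0. Q0=[P1] Q1=[P3] Q2=[]
t=16-17: P1@Q0 runs 1, rem=1, I/O yield, promote→Q0. Q0=[P1] Q1=[P3] Q2=[]
t=17-18: P1@Q0 runs 1, rem=0, completes. Q0=[] Q1=[P3] Q2=[]
t=18-23: P3@Q1 runs 5, rem=7, quantum used, demote→Q2. Q0=[] Q1=[] Q2=[P3]
t=23-30: P3@Q2 runs 7, rem=0, completes. Q0=[] Q1=[] Q2=[]

Answer: P2,P1,P3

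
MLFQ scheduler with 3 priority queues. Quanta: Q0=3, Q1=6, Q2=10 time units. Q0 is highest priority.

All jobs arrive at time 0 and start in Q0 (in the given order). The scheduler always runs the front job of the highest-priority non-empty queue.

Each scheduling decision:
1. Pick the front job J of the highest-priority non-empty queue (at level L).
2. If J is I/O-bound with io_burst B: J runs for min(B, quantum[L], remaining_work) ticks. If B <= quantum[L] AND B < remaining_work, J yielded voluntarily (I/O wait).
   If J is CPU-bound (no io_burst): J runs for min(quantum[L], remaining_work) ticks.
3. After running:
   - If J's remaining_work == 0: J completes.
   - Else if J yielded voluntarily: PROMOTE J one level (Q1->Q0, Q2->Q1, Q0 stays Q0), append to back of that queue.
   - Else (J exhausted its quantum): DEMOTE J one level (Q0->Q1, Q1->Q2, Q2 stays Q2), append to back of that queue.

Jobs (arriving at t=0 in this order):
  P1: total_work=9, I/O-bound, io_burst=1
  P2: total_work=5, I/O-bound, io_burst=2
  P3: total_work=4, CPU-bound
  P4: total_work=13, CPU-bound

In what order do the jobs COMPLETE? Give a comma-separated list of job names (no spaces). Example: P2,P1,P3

Answer: P2,P1,P3,P4

Derivation:
t=0-1: P1@Q0 runs 1, rem=8, I/O yield, promote→Q0. Q0=[P2,P3,P4,P1] Q1=[] Q2=[]
t=1-3: P2@Q0 runs 2, rem=3, I/O yield, promote→Q0. Q0=[P3,P4,P1,P2] Q1=[] Q2=[]
t=3-6: P3@Q0 runs 3, rem=1, quantum used, demote→Q1. Q0=[P4,P1,P2] Q1=[P3] Q2=[]
t=6-9: P4@Q0 runs 3, rem=10, quantum used, demote→Q1. Q0=[P1,P2] Q1=[P3,P4] Q2=[]
t=9-10: P1@Q0 runs 1, rem=7, I/O yield, promote→Q0. Q0=[P2,P1] Q1=[P3,P4] Q2=[]
t=10-12: P2@Q0 runs 2, rem=1, I/O yield, promote→Q0. Q0=[P1,P2] Q1=[P3,P4] Q2=[]
t=12-13: P1@Q0 runs 1, rem=6, I/O yield, promote→Q0. Q0=[P2,P1] Q1=[P3,P4] Q2=[]
t=13-14: P2@Q0 runs 1, rem=0, completes. Q0=[P1] Q1=[P3,P4] Q2=[]
t=14-15: P1@Q0 runs 1, rem=5, I/O yield, promote→Q0. Q0=[P1] Q1=[P3,P4] Q2=[]
t=15-16: P1@Q0 runs 1, rem=4, I/O yield, promote→Q0. Q0=[P1] Q1=[P3,P4] Q2=[]
t=16-17: P1@Q0 runs 1, rem=3, I/O yield, promote→Q0. Q0=[P1] Q1=[P3,P4] Q2=[]
t=17-18: P1@Q0 runs 1, rem=2, I/O yield, promote→Q0. Q0=[P1] Q1=[P3,P4] Q2=[]
t=18-19: P1@Q0 runs 1, rem=1, I/O yield, promote→Q0. Q0=[P1] Q1=[P3,P4] Q2=[]
t=19-20: P1@Q0 runs 1, rem=0, completes. Q0=[] Q1=[P3,P4] Q2=[]
t=20-21: P3@Q1 runs 1, rem=0, completes. Q0=[] Q1=[P4] Q2=[]
t=21-27: P4@Q1 runs 6, rem=4, quantum used, demote→Q2. Q0=[] Q1=[] Q2=[P4]
t=27-31: P4@Q2 runs 4, rem=0, completes. Q0=[] Q1=[] Q2=[]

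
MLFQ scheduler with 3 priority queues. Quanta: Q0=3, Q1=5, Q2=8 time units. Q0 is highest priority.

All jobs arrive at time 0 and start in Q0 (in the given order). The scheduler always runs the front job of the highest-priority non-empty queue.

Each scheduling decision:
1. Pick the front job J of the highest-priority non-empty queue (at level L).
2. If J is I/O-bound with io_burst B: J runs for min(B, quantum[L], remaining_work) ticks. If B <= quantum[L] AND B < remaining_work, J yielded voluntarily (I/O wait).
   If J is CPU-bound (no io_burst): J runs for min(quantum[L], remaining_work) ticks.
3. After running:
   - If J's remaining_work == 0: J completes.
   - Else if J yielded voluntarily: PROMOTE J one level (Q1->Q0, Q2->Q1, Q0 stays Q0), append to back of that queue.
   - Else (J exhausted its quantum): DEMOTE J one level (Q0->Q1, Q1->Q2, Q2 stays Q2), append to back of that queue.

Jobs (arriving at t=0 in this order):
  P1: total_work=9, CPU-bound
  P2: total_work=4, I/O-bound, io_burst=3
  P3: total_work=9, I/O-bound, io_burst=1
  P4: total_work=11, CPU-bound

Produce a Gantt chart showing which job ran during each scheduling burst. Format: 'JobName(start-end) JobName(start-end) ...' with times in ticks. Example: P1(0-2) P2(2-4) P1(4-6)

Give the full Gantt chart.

t=0-3: P1@Q0 runs 3, rem=6, quantum used, demote→Q1. Q0=[P2,P3,P4] Q1=[P1] Q2=[]
t=3-6: P2@Q0 runs 3, rem=1, I/O yield, promote→Q0. Q0=[P3,P4,P2] Q1=[P1] Q2=[]
t=6-7: P3@Q0 runs 1, rem=8, I/O yield, promote→Q0. Q0=[P4,P2,P3] Q1=[P1] Q2=[]
t=7-10: P4@Q0 runs 3, rem=8, quantum used, demote→Q1. Q0=[P2,P3] Q1=[P1,P4] Q2=[]
t=10-11: P2@Q0 runs 1, rem=0, completes. Q0=[P3] Q1=[P1,P4] Q2=[]
t=11-12: P3@Q0 runs 1, rem=7, I/O yield, promote→Q0. Q0=[P3] Q1=[P1,P4] Q2=[]
t=12-13: P3@Q0 runs 1, rem=6, I/O yield, promote→Q0. Q0=[P3] Q1=[P1,P4] Q2=[]
t=13-14: P3@Q0 runs 1, rem=5, I/O yield, promote→Q0. Q0=[P3] Q1=[P1,P4] Q2=[]
t=14-15: P3@Q0 runs 1, rem=4, I/O yield, promote→Q0. Q0=[P3] Q1=[P1,P4] Q2=[]
t=15-16: P3@Q0 runs 1, rem=3, I/O yield, promote→Q0. Q0=[P3] Q1=[P1,P4] Q2=[]
t=16-17: P3@Q0 runs 1, rem=2, I/O yield, promote→Q0. Q0=[P3] Q1=[P1,P4] Q2=[]
t=17-18: P3@Q0 runs 1, rem=1, I/O yield, promote→Q0. Q0=[P3] Q1=[P1,P4] Q2=[]
t=18-19: P3@Q0 runs 1, rem=0, completes. Q0=[] Q1=[P1,P4] Q2=[]
t=19-24: P1@Q1 runs 5, rem=1, quantum used, demote→Q2. Q0=[] Q1=[P4] Q2=[P1]
t=24-29: P4@Q1 runs 5, rem=3, quantum used, demote→Q2. Q0=[] Q1=[] Q2=[P1,P4]
t=29-30: P1@Q2 runs 1, rem=0, completes. Q0=[] Q1=[] Q2=[P4]
t=30-33: P4@Q2 runs 3, rem=0, completes. Q0=[] Q1=[] Q2=[]

Answer: P1(0-3) P2(3-6) P3(6-7) P4(7-10) P2(10-11) P3(11-12) P3(12-13) P3(13-14) P3(14-15) P3(15-16) P3(16-17) P3(17-18) P3(18-19) P1(19-24) P4(24-29) P1(29-30) P4(30-33)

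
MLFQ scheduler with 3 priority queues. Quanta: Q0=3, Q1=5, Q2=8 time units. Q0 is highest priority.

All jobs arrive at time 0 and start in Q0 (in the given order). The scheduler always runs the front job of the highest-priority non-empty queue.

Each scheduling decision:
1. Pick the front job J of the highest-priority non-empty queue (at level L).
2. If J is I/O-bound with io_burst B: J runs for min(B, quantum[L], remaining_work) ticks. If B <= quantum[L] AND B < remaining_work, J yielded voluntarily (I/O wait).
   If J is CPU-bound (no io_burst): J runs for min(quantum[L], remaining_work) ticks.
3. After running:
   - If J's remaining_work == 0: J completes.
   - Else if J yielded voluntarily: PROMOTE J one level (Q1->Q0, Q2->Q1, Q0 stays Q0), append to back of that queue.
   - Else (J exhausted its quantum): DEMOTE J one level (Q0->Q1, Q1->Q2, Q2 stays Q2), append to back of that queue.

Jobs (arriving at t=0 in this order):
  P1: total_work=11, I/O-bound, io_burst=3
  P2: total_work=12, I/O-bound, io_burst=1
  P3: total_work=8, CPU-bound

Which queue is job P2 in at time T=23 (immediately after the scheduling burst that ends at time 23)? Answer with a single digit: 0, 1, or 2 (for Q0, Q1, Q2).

Answer: 0

Derivation:
t=0-3: P1@Q0 runs 3, rem=8, I/O yield, promote→Q0. Q0=[P2,P3,P1] Q1=[] Q2=[]
t=3-4: P2@Q0 runs 1, rem=11, I/O yield, promote→Q0. Q0=[P3,P1,P2] Q1=[] Q2=[]
t=4-7: P3@Q0 runs 3, rem=5, quantum used, demote→Q1. Q0=[P1,P2] Q1=[P3] Q2=[]
t=7-10: P1@Q0 runs 3, rem=5, I/O yield, promote→Q0. Q0=[P2,P1] Q1=[P3] Q2=[]
t=10-11: P2@Q0 runs 1, rem=10, I/O yield, promote→Q0. Q0=[P1,P2] Q1=[P3] Q2=[]
t=11-14: P1@Q0 runs 3, rem=2, I/O yield, promote→Q0. Q0=[P2,P1] Q1=[P3] Q2=[]
t=14-15: P2@Q0 runs 1, rem=9, I/O yield, promote→Q0. Q0=[P1,P2] Q1=[P3] Q2=[]
t=15-17: P1@Q0 runs 2, rem=0, completes. Q0=[P2] Q1=[P3] Q2=[]
t=17-18: P2@Q0 runs 1, rem=8, I/O yield, promote→Q0. Q0=[P2] Q1=[P3] Q2=[]
t=18-19: P2@Q0 runs 1, rem=7, I/O yield, promote→Q0. Q0=[P2] Q1=[P3] Q2=[]
t=19-20: P2@Q0 runs 1, rem=6, I/O yield, promote→Q0. Q0=[P2] Q1=[P3] Q2=[]
t=20-21: P2@Q0 runs 1, rem=5, I/O yield, promote→Q0. Q0=[P2] Q1=[P3] Q2=[]
t=21-22: P2@Q0 runs 1, rem=4, I/O yield, promote→Q0. Q0=[P2] Q1=[P3] Q2=[]
t=22-23: P2@Q0 runs 1, rem=3, I/O yield, promote→Q0. Q0=[P2] Q1=[P3] Q2=[]
t=23-24: P2@Q0 runs 1, rem=2, I/O yield, promote→Q0. Q0=[P2] Q1=[P3] Q2=[]
t=24-25: P2@Q0 runs 1, rem=1, I/O yield, promote→Q0. Q0=[P2] Q1=[P3] Q2=[]
t=25-26: P2@Q0 runs 1, rem=0, completes. Q0=[] Q1=[P3] Q2=[]
t=26-31: P3@Q1 runs 5, rem=0, completes. Q0=[] Q1=[] Q2=[]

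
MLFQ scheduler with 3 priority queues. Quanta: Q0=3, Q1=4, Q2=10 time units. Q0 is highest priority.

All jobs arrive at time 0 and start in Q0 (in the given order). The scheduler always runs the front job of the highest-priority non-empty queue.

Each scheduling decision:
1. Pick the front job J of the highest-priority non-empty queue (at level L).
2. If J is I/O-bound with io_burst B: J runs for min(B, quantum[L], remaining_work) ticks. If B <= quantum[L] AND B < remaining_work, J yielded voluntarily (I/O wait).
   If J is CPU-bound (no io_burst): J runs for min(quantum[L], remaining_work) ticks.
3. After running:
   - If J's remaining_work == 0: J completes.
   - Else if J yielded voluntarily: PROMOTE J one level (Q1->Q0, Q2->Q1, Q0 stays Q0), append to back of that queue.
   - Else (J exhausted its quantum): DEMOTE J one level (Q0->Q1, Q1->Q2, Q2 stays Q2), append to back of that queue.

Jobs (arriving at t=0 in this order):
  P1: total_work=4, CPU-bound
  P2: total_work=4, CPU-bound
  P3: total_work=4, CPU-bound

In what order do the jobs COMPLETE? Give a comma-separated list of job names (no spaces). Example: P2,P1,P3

t=0-3: P1@Q0 runs 3, rem=1, quantum used, demote→Q1. Q0=[P2,P3] Q1=[P1] Q2=[]
t=3-6: P2@Q0 runs 3, rem=1, quantum used, demote→Q1. Q0=[P3] Q1=[P1,P2] Q2=[]
t=6-9: P3@Q0 runs 3, rem=1, quantum used, demote→Q1. Q0=[] Q1=[P1,P2,P3] Q2=[]
t=9-10: P1@Q1 runs 1, rem=0, completes. Q0=[] Q1=[P2,P3] Q2=[]
t=10-11: P2@Q1 runs 1, rem=0, completes. Q0=[] Q1=[P3] Q2=[]
t=11-12: P3@Q1 runs 1, rem=0, completes. Q0=[] Q1=[] Q2=[]

Answer: P1,P2,P3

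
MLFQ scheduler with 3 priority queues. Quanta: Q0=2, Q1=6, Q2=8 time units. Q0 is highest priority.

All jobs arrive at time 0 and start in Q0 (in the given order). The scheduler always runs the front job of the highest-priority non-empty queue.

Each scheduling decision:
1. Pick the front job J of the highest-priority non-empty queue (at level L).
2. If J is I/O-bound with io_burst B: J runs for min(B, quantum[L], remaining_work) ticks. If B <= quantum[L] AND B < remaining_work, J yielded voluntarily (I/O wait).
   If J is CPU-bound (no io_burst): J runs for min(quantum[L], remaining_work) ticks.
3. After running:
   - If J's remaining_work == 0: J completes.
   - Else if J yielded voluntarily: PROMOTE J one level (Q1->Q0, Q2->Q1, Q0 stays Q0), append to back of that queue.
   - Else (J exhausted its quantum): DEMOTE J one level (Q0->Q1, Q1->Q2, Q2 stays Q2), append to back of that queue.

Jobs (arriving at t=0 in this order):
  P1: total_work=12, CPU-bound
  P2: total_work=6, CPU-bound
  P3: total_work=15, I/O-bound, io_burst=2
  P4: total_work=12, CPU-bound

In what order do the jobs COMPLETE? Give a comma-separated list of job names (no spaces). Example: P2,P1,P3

t=0-2: P1@Q0 runs 2, rem=10, quantum used, demote→Q1. Q0=[P2,P3,P4] Q1=[P1] Q2=[]
t=2-4: P2@Q0 runs 2, rem=4, quantum used, demote→Q1. Q0=[P3,P4] Q1=[P1,P2] Q2=[]
t=4-6: P3@Q0 runs 2, rem=13, I/O yield, promote→Q0. Q0=[P4,P3] Q1=[P1,P2] Q2=[]
t=6-8: P4@Q0 runs 2, rem=10, quantum used, demote→Q1. Q0=[P3] Q1=[P1,P2,P4] Q2=[]
t=8-10: P3@Q0 runs 2, rem=11, I/O yield, promote→Q0. Q0=[P3] Q1=[P1,P2,P4] Q2=[]
t=10-12: P3@Q0 runs 2, rem=9, I/O yield, promote→Q0. Q0=[P3] Q1=[P1,P2,P4] Q2=[]
t=12-14: P3@Q0 runs 2, rem=7, I/O yield, promote→Q0. Q0=[P3] Q1=[P1,P2,P4] Q2=[]
t=14-16: P3@Q0 runs 2, rem=5, I/O yield, promote→Q0. Q0=[P3] Q1=[P1,P2,P4] Q2=[]
t=16-18: P3@Q0 runs 2, rem=3, I/O yield, promote→Q0. Q0=[P3] Q1=[P1,P2,P4] Q2=[]
t=18-20: P3@Q0 runs 2, rem=1, I/O yield, promote→Q0. Q0=[P3] Q1=[P1,P2,P4] Q2=[]
t=20-21: P3@Q0 runs 1, rem=0, completes. Q0=[] Q1=[P1,P2,P4] Q2=[]
t=21-27: P1@Q1 runs 6, rem=4, quantum used, demote→Q2. Q0=[] Q1=[P2,P4] Q2=[P1]
t=27-31: P2@Q1 runs 4, rem=0, completes. Q0=[] Q1=[P4] Q2=[P1]
t=31-37: P4@Q1 runs 6, rem=4, quantum used, demote→Q2. Q0=[] Q1=[] Q2=[P1,P4]
t=37-41: P1@Q2 runs 4, rem=0, completes. Q0=[] Q1=[] Q2=[P4]
t=41-45: P4@Q2 runs 4, rem=0, completes. Q0=[] Q1=[] Q2=[]

Answer: P3,P2,P1,P4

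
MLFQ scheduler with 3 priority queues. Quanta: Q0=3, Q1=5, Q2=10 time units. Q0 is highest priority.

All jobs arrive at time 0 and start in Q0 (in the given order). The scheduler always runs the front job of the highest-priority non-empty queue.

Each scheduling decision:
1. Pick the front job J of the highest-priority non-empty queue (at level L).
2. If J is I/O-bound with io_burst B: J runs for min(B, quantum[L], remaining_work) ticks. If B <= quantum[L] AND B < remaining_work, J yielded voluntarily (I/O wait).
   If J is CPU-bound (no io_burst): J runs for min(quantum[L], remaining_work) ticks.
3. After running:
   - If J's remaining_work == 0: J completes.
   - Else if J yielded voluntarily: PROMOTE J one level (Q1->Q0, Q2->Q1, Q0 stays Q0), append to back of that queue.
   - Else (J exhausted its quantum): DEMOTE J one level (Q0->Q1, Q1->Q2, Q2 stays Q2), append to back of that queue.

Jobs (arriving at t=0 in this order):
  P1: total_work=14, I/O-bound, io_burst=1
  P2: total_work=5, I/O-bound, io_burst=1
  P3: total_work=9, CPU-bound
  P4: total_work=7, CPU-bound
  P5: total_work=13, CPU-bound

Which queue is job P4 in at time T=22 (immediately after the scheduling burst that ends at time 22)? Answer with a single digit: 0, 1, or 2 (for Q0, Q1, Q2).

Answer: 1

Derivation:
t=0-1: P1@Q0 runs 1, rem=13, I/O yield, promote→Q0. Q0=[P2,P3,P4,P5,P1] Q1=[] Q2=[]
t=1-2: P2@Q0 runs 1, rem=4, I/O yield, promote→Q0. Q0=[P3,P4,P5,P1,P2] Q1=[] Q2=[]
t=2-5: P3@Q0 runs 3, rem=6, quantum used, demote→Q1. Q0=[P4,P5,P1,P2] Q1=[P3] Q2=[]
t=5-8: P4@Q0 runs 3, rem=4, quantum used, demote→Q1. Q0=[P5,P1,P2] Q1=[P3,P4] Q2=[]
t=8-11: P5@Q0 runs 3, rem=10, quantum used, demote→Q1. Q0=[P1,P2] Q1=[P3,P4,P5] Q2=[]
t=11-12: P1@Q0 runs 1, rem=12, I/O yield, promote→Q0. Q0=[P2,P1] Q1=[P3,P4,P5] Q2=[]
t=12-13: P2@Q0 runs 1, rem=3, I/O yield, promote→Q0. Q0=[P1,P2] Q1=[P3,P4,P5] Q2=[]
t=13-14: P1@Q0 runs 1, rem=11, I/O yield, promote→Q0. Q0=[P2,P1] Q1=[P3,P4,P5] Q2=[]
t=14-15: P2@Q0 runs 1, rem=2, I/O yield, promote→Q0. Q0=[P1,P2] Q1=[P3,P4,P5] Q2=[]
t=15-16: P1@Q0 runs 1, rem=10, I/O yield, promote→Q0. Q0=[P2,P1] Q1=[P3,P4,P5] Q2=[]
t=16-17: P2@Q0 runs 1, rem=1, I/O yield, promote→Q0. Q0=[P1,P2] Q1=[P3,P4,P5] Q2=[]
t=17-18: P1@Q0 runs 1, rem=9, I/O yield, promote→Q0. Q0=[P2,P1] Q1=[P3,P4,P5] Q2=[]
t=18-19: P2@Q0 runs 1, rem=0, completes. Q0=[P1] Q1=[P3,P4,P5] Q2=[]
t=19-20: P1@Q0 runs 1, rem=8, I/O yield, promote→Q0. Q0=[P1] Q1=[P3,P4,P5] Q2=[]
t=20-21: P1@Q0 runs 1, rem=7, I/O yield, promote→Q0. Q0=[P1] Q1=[P3,P4,P5] Q2=[]
t=21-22: P1@Q0 runs 1, rem=6, I/O yield, promote→Q0. Q0=[P1] Q1=[P3,P4,P5] Q2=[]
t=22-23: P1@Q0 runs 1, rem=5, I/O yield, promote→Q0. Q0=[P1] Q1=[P3,P4,P5] Q2=[]
t=23-24: P1@Q0 runs 1, rem=4, I/O yield, promote→Q0. Q0=[P1] Q1=[P3,P4,P5] Q2=[]
t=24-25: P1@Q0 runs 1, rem=3, I/O yield, promote→Q0. Q0=[P1] Q1=[P3,P4,P5] Q2=[]
t=25-26: P1@Q0 runs 1, rem=2, I/O yield, promote→Q0. Q0=[P1] Q1=[P3,P4,P5] Q2=[]
t=26-27: P1@Q0 runs 1, rem=1, I/O yield, promote→Q0. Q0=[P1] Q1=[P3,P4,P5] Q2=[]
t=27-28: P1@Q0 runs 1, rem=0, completes. Q0=[] Q1=[P3,P4,P5] Q2=[]
t=28-33: P3@Q1 runs 5, rem=1, quantum used, demote→Q2. Q0=[] Q1=[P4,P5] Q2=[P3]
t=33-37: P4@Q1 runs 4, rem=0, completes. Q0=[] Q1=[P5] Q2=[P3]
t=37-42: P5@Q1 runs 5, rem=5, quantum used, demote→Q2. Q0=[] Q1=[] Q2=[P3,P5]
t=42-43: P3@Q2 runs 1, rem=0, completes. Q0=[] Q1=[] Q2=[P5]
t=43-48: P5@Q2 runs 5, rem=0, completes. Q0=[] Q1=[] Q2=[]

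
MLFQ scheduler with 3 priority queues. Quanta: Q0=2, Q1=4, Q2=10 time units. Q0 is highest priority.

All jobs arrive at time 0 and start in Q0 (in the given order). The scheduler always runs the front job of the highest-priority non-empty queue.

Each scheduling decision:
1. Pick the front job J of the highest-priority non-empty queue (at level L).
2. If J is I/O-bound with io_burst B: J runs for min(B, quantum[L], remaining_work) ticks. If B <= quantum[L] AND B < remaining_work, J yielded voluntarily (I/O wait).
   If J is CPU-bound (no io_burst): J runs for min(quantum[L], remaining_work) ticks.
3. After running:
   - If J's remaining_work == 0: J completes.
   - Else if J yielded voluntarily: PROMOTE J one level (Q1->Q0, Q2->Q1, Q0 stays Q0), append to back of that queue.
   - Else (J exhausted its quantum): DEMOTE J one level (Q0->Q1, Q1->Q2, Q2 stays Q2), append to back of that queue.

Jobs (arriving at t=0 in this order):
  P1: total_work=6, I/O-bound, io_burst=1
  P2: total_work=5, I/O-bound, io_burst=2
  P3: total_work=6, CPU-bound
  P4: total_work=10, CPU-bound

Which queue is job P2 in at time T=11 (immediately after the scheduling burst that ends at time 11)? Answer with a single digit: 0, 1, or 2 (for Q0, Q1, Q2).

t=0-1: P1@Q0 runs 1, rem=5, I/O yield, promote→Q0. Q0=[P2,P3,P4,P1] Q1=[] Q2=[]
t=1-3: P2@Q0 runs 2, rem=3, I/O yield, promote→Q0. Q0=[P3,P4,P1,P2] Q1=[] Q2=[]
t=3-5: P3@Q0 runs 2, rem=4, quantum used, demote→Q1. Q0=[P4,P1,P2] Q1=[P3] Q2=[]
t=5-7: P4@Q0 runs 2, rem=8, quantum used, demote→Q1. Q0=[P1,P2] Q1=[P3,P4] Q2=[]
t=7-8: P1@Q0 runs 1, rem=4, I/O yield, promote→Q0. Q0=[P2,P1] Q1=[P3,P4] Q2=[]
t=8-10: P2@Q0 runs 2, rem=1, I/O yield, promote→Q0. Q0=[P1,P2] Q1=[P3,P4] Q2=[]
t=10-11: P1@Q0 runs 1, rem=3, I/O yield, promote→Q0. Q0=[P2,P1] Q1=[P3,P4] Q2=[]
t=11-12: P2@Q0 runs 1, rem=0, completes. Q0=[P1] Q1=[P3,P4] Q2=[]
t=12-13: P1@Q0 runs 1, rem=2, I/O yield, promote→Q0. Q0=[P1] Q1=[P3,P4] Q2=[]
t=13-14: P1@Q0 runs 1, rem=1, I/O yield, promote→Q0. Q0=[P1] Q1=[P3,P4] Q2=[]
t=14-15: P1@Q0 runs 1, rem=0, completes. Q0=[] Q1=[P3,P4] Q2=[]
t=15-19: P3@Q1 runs 4, rem=0, completes. Q0=[] Q1=[P4] Q2=[]
t=19-23: P4@Q1 runs 4, rem=4, quantum used, demote→Q2. Q0=[] Q1=[] Q2=[P4]
t=23-27: P4@Q2 runs 4, rem=0, completes. Q0=[] Q1=[] Q2=[]

Answer: 0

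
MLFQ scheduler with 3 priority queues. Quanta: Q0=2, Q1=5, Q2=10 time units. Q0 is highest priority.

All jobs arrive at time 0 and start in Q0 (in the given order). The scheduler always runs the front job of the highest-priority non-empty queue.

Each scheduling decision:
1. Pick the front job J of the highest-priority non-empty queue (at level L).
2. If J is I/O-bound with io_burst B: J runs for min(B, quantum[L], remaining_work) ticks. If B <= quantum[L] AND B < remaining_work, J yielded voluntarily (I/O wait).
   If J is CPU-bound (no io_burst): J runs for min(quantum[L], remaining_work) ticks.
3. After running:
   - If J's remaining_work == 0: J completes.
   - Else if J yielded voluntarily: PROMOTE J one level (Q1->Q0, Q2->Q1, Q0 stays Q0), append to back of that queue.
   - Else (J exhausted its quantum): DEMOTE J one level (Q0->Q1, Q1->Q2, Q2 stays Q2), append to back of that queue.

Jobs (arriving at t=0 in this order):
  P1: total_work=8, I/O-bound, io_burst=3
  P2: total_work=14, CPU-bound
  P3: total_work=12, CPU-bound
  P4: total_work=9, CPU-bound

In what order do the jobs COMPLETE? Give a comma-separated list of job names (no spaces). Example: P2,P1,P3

t=0-2: P1@Q0 runs 2, rem=6, quantum used, demote→Q1. Q0=[P2,P3,P4] Q1=[P1] Q2=[]
t=2-4: P2@Q0 runs 2, rem=12, quantum used, demote→Q1. Q0=[P3,P4] Q1=[P1,P2] Q2=[]
t=4-6: P3@Q0 runs 2, rem=10, quantum used, demote→Q1. Q0=[P4] Q1=[P1,P2,P3] Q2=[]
t=6-8: P4@Q0 runs 2, rem=7, quantum used, demote→Q1. Q0=[] Q1=[P1,P2,P3,P4] Q2=[]
t=8-11: P1@Q1 runs 3, rem=3, I/O yield, promote→Q0. Q0=[P1] Q1=[P2,P3,P4] Q2=[]
t=11-13: P1@Q0 runs 2, rem=1, quantum used, demote→Q1. Q0=[] Q1=[P2,P3,P4,P1] Q2=[]
t=13-18: P2@Q1 runs 5, rem=7, quantum used, demote→Q2. Q0=[] Q1=[P3,P4,P1] Q2=[P2]
t=18-23: P3@Q1 runs 5, rem=5, quantum used, demote→Q2. Q0=[] Q1=[P4,P1] Q2=[P2,P3]
t=23-28: P4@Q1 runs 5, rem=2, quantum used, demote→Q2. Q0=[] Q1=[P1] Q2=[P2,P3,P4]
t=28-29: P1@Q1 runs 1, rem=0, completes. Q0=[] Q1=[] Q2=[P2,P3,P4]
t=29-36: P2@Q2 runs 7, rem=0, completes. Q0=[] Q1=[] Q2=[P3,P4]
t=36-41: P3@Q2 runs 5, rem=0, completes. Q0=[] Q1=[] Q2=[P4]
t=41-43: P4@Q2 runs 2, rem=0, completes. Q0=[] Q1=[] Q2=[]

Answer: P1,P2,P3,P4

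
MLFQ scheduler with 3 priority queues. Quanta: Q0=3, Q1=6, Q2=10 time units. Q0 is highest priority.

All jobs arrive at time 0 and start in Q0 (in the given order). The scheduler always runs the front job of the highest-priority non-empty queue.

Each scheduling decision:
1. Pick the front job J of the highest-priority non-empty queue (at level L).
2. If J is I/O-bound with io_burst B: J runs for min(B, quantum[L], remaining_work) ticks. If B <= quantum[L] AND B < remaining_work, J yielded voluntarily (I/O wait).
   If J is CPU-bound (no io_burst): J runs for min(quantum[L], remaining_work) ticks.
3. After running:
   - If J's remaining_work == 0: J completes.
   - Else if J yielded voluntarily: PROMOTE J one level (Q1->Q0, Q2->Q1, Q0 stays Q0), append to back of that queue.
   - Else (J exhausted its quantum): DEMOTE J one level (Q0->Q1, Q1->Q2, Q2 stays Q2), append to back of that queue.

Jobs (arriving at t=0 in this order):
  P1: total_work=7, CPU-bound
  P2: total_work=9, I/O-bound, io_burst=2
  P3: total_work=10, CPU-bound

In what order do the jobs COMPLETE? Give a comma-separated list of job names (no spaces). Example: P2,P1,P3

t=0-3: P1@Q0 runs 3, rem=4, quantum used, demote→Q1. Q0=[P2,P3] Q1=[P1] Q2=[]
t=3-5: P2@Q0 runs 2, rem=7, I/O yield, promote→Q0. Q0=[P3,P2] Q1=[P1] Q2=[]
t=5-8: P3@Q0 runs 3, rem=7, quantum used, demote→Q1. Q0=[P2] Q1=[P1,P3] Q2=[]
t=8-10: P2@Q0 runs 2, rem=5, I/O yield, promote→Q0. Q0=[P2] Q1=[P1,P3] Q2=[]
t=10-12: P2@Q0 runs 2, rem=3, I/O yield, promote→Q0. Q0=[P2] Q1=[P1,P3] Q2=[]
t=12-14: P2@Q0 runs 2, rem=1, I/O yield, promote→Q0. Q0=[P2] Q1=[P1,P3] Q2=[]
t=14-15: P2@Q0 runs 1, rem=0, completes. Q0=[] Q1=[P1,P3] Q2=[]
t=15-19: P1@Q1 runs 4, rem=0, completes. Q0=[] Q1=[P3] Q2=[]
t=19-25: P3@Q1 runs 6, rem=1, quantum used, demote→Q2. Q0=[] Q1=[] Q2=[P3]
t=25-26: P3@Q2 runs 1, rem=0, completes. Q0=[] Q1=[] Q2=[]

Answer: P2,P1,P3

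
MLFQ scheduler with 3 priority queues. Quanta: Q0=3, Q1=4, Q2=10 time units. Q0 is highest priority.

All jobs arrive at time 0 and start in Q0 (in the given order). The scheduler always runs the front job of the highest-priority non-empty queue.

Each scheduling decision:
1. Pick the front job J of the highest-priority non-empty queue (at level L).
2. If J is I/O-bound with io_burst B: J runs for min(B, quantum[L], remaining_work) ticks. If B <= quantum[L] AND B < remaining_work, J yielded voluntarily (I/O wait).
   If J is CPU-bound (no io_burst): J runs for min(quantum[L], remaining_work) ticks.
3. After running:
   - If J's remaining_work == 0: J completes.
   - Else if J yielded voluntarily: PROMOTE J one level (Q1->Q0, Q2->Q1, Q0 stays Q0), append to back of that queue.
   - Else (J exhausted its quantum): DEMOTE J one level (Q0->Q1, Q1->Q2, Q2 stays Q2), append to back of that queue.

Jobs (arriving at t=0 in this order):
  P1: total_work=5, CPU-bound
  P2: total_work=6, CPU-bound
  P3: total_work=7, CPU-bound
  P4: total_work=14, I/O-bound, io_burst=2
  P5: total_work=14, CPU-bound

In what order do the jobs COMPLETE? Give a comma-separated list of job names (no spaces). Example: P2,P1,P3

t=0-3: P1@Q0 runs 3, rem=2, quantum used, demote→Q1. Q0=[P2,P3,P4,P5] Q1=[P1] Q2=[]
t=3-6: P2@Q0 runs 3, rem=3, quantum used, demote→Q1. Q0=[P3,P4,P5] Q1=[P1,P2] Q2=[]
t=6-9: P3@Q0 runs 3, rem=4, quantum used, demote→Q1. Q0=[P4,P5] Q1=[P1,P2,P3] Q2=[]
t=9-11: P4@Q0 runs 2, rem=12, I/O yield, promote→Q0. Q0=[P5,P4] Q1=[P1,P2,P3] Q2=[]
t=11-14: P5@Q0 runs 3, rem=11, quantum used, demote→Q1. Q0=[P4] Q1=[P1,P2,P3,P5] Q2=[]
t=14-16: P4@Q0 runs 2, rem=10, I/O yield, promote→Q0. Q0=[P4] Q1=[P1,P2,P3,P5] Q2=[]
t=16-18: P4@Q0 runs 2, rem=8, I/O yield, promote→Q0. Q0=[P4] Q1=[P1,P2,P3,P5] Q2=[]
t=18-20: P4@Q0 runs 2, rem=6, I/O yield, promote→Q0. Q0=[P4] Q1=[P1,P2,P3,P5] Q2=[]
t=20-22: P4@Q0 runs 2, rem=4, I/O yield, promote→Q0. Q0=[P4] Q1=[P1,P2,P3,P5] Q2=[]
t=22-24: P4@Q0 runs 2, rem=2, I/O yield, promote→Q0. Q0=[P4] Q1=[P1,P2,P3,P5] Q2=[]
t=24-26: P4@Q0 runs 2, rem=0, completes. Q0=[] Q1=[P1,P2,P3,P5] Q2=[]
t=26-28: P1@Q1 runs 2, rem=0, completes. Q0=[] Q1=[P2,P3,P5] Q2=[]
t=28-31: P2@Q1 runs 3, rem=0, completes. Q0=[] Q1=[P3,P5] Q2=[]
t=31-35: P3@Q1 runs 4, rem=0, completes. Q0=[] Q1=[P5] Q2=[]
t=35-39: P5@Q1 runs 4, rem=7, quantum used, demote→Q2. Q0=[] Q1=[] Q2=[P5]
t=39-46: P5@Q2 runs 7, rem=0, completes. Q0=[] Q1=[] Q2=[]

Answer: P4,P1,P2,P3,P5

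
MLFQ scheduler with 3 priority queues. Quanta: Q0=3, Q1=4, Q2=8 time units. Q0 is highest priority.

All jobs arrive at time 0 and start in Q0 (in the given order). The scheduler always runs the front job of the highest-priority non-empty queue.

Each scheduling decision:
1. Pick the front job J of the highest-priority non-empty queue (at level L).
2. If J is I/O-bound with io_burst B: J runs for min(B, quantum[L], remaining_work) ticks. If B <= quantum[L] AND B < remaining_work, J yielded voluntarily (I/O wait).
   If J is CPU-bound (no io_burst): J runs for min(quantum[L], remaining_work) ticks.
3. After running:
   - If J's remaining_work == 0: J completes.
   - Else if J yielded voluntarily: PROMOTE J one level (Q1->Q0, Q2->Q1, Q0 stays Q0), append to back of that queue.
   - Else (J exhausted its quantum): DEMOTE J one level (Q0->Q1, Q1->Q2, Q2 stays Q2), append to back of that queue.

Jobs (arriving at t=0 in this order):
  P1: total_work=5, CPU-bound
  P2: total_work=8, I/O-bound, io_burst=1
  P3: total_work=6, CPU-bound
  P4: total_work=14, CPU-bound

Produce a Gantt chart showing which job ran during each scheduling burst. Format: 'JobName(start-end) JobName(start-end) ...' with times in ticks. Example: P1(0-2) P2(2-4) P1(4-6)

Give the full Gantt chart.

Answer: P1(0-3) P2(3-4) P3(4-7) P4(7-10) P2(10-11) P2(11-12) P2(12-13) P2(13-14) P2(14-15) P2(15-16) P2(16-17) P1(17-19) P3(19-22) P4(22-26) P4(26-33)

Derivation:
t=0-3: P1@Q0 runs 3, rem=2, quantum used, demote→Q1. Q0=[P2,P3,P4] Q1=[P1] Q2=[]
t=3-4: P2@Q0 runs 1, rem=7, I/O yield, promote→Q0. Q0=[P3,P4,P2] Q1=[P1] Q2=[]
t=4-7: P3@Q0 runs 3, rem=3, quantum used, demote→Q1. Q0=[P4,P2] Q1=[P1,P3] Q2=[]
t=7-10: P4@Q0 runs 3, rem=11, quantum used, demote→Q1. Q0=[P2] Q1=[P1,P3,P4] Q2=[]
t=10-11: P2@Q0 runs 1, rem=6, I/O yield, promote→Q0. Q0=[P2] Q1=[P1,P3,P4] Q2=[]
t=11-12: P2@Q0 runs 1, rem=5, I/O yield, promote→Q0. Q0=[P2] Q1=[P1,P3,P4] Q2=[]
t=12-13: P2@Q0 runs 1, rem=4, I/O yield, promote→Q0. Q0=[P2] Q1=[P1,P3,P4] Q2=[]
t=13-14: P2@Q0 runs 1, rem=3, I/O yield, promote→Q0. Q0=[P2] Q1=[P1,P3,P4] Q2=[]
t=14-15: P2@Q0 runs 1, rem=2, I/O yield, promote→Q0. Q0=[P2] Q1=[P1,P3,P4] Q2=[]
t=15-16: P2@Q0 runs 1, rem=1, I/O yield, promote→Q0. Q0=[P2] Q1=[P1,P3,P4] Q2=[]
t=16-17: P2@Q0 runs 1, rem=0, completes. Q0=[] Q1=[P1,P3,P4] Q2=[]
t=17-19: P1@Q1 runs 2, rem=0, completes. Q0=[] Q1=[P3,P4] Q2=[]
t=19-22: P3@Q1 runs 3, rem=0, completes. Q0=[] Q1=[P4] Q2=[]
t=22-26: P4@Q1 runs 4, rem=7, quantum used, demote→Q2. Q0=[] Q1=[] Q2=[P4]
t=26-33: P4@Q2 runs 7, rem=0, completes. Q0=[] Q1=[] Q2=[]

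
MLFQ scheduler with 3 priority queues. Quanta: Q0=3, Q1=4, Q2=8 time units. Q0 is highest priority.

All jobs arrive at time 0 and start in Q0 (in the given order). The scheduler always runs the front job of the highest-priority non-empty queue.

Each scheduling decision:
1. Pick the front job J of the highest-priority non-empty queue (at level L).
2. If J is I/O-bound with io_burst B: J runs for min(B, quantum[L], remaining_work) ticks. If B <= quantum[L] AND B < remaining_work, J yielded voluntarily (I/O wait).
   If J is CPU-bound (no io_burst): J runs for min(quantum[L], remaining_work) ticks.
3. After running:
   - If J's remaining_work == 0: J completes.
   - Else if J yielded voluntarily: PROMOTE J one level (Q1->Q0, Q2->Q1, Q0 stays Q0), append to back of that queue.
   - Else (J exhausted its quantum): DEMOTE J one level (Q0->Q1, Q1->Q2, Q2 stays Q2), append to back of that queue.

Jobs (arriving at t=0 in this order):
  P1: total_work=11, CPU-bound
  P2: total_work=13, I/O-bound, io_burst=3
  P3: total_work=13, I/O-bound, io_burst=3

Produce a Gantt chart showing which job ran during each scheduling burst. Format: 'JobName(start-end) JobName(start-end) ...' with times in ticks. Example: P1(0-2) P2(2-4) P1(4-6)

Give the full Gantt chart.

t=0-3: P1@Q0 runs 3, rem=8, quantum used, demote→Q1. Q0=[P2,P3] Q1=[P1] Q2=[]
t=3-6: P2@Q0 runs 3, rem=10, I/O yield, promote→Q0. Q0=[P3,P2] Q1=[P1] Q2=[]
t=6-9: P3@Q0 runs 3, rem=10, I/O yield, promote→Q0. Q0=[P2,P3] Q1=[P1] Q2=[]
t=9-12: P2@Q0 runs 3, rem=7, I/O yield, promote→Q0. Q0=[P3,P2] Q1=[P1] Q2=[]
t=12-15: P3@Q0 runs 3, rem=7, I/O yield, promote→Q0. Q0=[P2,P3] Q1=[P1] Q2=[]
t=15-18: P2@Q0 runs 3, rem=4, I/O yield, promote→Q0. Q0=[P3,P2] Q1=[P1] Q2=[]
t=18-21: P3@Q0 runs 3, rem=4, I/O yield, promote→Q0. Q0=[P2,P3] Q1=[P1] Q2=[]
t=21-24: P2@Q0 runs 3, rem=1, I/O yield, promote→Q0. Q0=[P3,P2] Q1=[P1] Q2=[]
t=24-27: P3@Q0 runs 3, rem=1, I/O yield, promote→Q0. Q0=[P2,P3] Q1=[P1] Q2=[]
t=27-28: P2@Q0 runs 1, rem=0, completes. Q0=[P3] Q1=[P1] Q2=[]
t=28-29: P3@Q0 runs 1, rem=0, completes. Q0=[] Q1=[P1] Q2=[]
t=29-33: P1@Q1 runs 4, rem=4, quantum used, demote→Q2. Q0=[] Q1=[] Q2=[P1]
t=33-37: P1@Q2 runs 4, rem=0, completes. Q0=[] Q1=[] Q2=[]

Answer: P1(0-3) P2(3-6) P3(6-9) P2(9-12) P3(12-15) P2(15-18) P3(18-21) P2(21-24) P3(24-27) P2(27-28) P3(28-29) P1(29-33) P1(33-37)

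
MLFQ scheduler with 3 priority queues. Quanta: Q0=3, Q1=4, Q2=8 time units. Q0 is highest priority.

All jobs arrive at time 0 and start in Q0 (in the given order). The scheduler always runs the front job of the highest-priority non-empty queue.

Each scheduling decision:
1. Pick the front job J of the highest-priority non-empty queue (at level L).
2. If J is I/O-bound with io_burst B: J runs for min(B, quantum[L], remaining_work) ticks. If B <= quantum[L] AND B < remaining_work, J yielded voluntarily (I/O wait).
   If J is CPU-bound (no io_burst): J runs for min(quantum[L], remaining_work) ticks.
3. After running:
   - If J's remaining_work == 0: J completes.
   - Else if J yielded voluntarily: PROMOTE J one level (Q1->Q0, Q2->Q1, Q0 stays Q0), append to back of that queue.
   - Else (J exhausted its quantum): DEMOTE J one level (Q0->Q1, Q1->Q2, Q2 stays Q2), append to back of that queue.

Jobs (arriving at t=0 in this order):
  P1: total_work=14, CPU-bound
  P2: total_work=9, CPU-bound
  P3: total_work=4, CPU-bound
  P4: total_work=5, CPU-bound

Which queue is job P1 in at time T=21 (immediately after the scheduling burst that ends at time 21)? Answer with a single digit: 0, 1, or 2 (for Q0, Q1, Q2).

Answer: 2

Derivation:
t=0-3: P1@Q0 runs 3, rem=11, quantum used, demote→Q1. Q0=[P2,P3,P4] Q1=[P1] Q2=[]
t=3-6: P2@Q0 runs 3, rem=6, quantum used, demote→Q1. Q0=[P3,P4] Q1=[P1,P2] Q2=[]
t=6-9: P3@Q0 runs 3, rem=1, quantum used, demote→Q1. Q0=[P4] Q1=[P1,P2,P3] Q2=[]
t=9-12: P4@Q0 runs 3, rem=2, quantum used, demote→Q1. Q0=[] Q1=[P1,P2,P3,P4] Q2=[]
t=12-16: P1@Q1 runs 4, rem=7, quantum used, demote→Q2. Q0=[] Q1=[P2,P3,P4] Q2=[P1]
t=16-20: P2@Q1 runs 4, rem=2, quantum used, demote→Q2. Q0=[] Q1=[P3,P4] Q2=[P1,P2]
t=20-21: P3@Q1 runs 1, rem=0, completes. Q0=[] Q1=[P4] Q2=[P1,P2]
t=21-23: P4@Q1 runs 2, rem=0, completes. Q0=[] Q1=[] Q2=[P1,P2]
t=23-30: P1@Q2 runs 7, rem=0, completes. Q0=[] Q1=[] Q2=[P2]
t=30-32: P2@Q2 runs 2, rem=0, completes. Q0=[] Q1=[] Q2=[]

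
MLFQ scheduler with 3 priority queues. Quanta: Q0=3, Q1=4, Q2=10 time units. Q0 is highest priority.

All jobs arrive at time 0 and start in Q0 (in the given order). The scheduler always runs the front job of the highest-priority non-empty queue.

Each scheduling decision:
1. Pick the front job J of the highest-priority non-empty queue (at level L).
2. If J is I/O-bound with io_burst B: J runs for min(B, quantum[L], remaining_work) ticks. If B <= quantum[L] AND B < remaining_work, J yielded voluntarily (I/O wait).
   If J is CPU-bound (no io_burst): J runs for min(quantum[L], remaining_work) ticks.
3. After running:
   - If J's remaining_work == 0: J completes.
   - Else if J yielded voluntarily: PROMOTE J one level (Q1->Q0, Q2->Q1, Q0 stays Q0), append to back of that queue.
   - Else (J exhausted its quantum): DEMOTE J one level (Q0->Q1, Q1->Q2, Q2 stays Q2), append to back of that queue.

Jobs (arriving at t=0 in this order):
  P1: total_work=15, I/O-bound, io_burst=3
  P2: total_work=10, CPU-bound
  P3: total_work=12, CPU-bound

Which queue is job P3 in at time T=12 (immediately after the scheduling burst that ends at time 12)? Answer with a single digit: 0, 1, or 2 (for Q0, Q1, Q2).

t=0-3: P1@Q0 runs 3, rem=12, I/O yield, promote→Q0. Q0=[P2,P3,P1] Q1=[] Q2=[]
t=3-6: P2@Q0 runs 3, rem=7, quantum used, demote→Q1. Q0=[P3,P1] Q1=[P2] Q2=[]
t=6-9: P3@Q0 runs 3, rem=9, quantum used, demote→Q1. Q0=[P1] Q1=[P2,P3] Q2=[]
t=9-12: P1@Q0 runs 3, rem=9, I/O yield, promote→Q0. Q0=[P1] Q1=[P2,P3] Q2=[]
t=12-15: P1@Q0 runs 3, rem=6, I/O yield, promote→Q0. Q0=[P1] Q1=[P2,P3] Q2=[]
t=15-18: P1@Q0 runs 3, rem=3, I/O yield, promote→Q0. Q0=[P1] Q1=[P2,P3] Q2=[]
t=18-21: P1@Q0 runs 3, rem=0, completes. Q0=[] Q1=[P2,P3] Q2=[]
t=21-25: P2@Q1 runs 4, rem=3, quantum used, demote→Q2. Q0=[] Q1=[P3] Q2=[P2]
t=25-29: P3@Q1 runs 4, rem=5, quantum used, demote→Q2. Q0=[] Q1=[] Q2=[P2,P3]
t=29-32: P2@Q2 runs 3, rem=0, completes. Q0=[] Q1=[] Q2=[P3]
t=32-37: P3@Q2 runs 5, rem=0, completes. Q0=[] Q1=[] Q2=[]

Answer: 1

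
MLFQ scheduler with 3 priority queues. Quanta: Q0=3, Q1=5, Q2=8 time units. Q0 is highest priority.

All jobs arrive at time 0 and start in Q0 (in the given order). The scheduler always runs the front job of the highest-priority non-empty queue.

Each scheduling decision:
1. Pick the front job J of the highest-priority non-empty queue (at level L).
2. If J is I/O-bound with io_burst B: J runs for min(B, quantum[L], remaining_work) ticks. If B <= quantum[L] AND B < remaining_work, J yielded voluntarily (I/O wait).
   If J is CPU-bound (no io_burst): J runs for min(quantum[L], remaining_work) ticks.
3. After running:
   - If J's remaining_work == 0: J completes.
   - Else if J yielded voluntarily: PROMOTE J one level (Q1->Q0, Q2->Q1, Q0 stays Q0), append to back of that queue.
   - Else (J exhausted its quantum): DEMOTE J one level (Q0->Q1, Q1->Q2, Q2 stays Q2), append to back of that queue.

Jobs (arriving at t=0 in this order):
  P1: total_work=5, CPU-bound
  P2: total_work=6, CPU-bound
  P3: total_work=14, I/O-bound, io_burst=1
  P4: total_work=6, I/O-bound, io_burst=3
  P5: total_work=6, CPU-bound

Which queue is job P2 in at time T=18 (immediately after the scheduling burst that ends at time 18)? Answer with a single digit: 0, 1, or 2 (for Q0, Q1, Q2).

t=0-3: P1@Q0 runs 3, rem=2, quantum used, demote→Q1. Q0=[P2,P3,P4,P5] Q1=[P1] Q2=[]
t=3-6: P2@Q0 runs 3, rem=3, quantum used, demote→Q1. Q0=[P3,P4,P5] Q1=[P1,P2] Q2=[]
t=6-7: P3@Q0 runs 1, rem=13, I/O yield, promote→Q0. Q0=[P4,P5,P3] Q1=[P1,P2] Q2=[]
t=7-10: P4@Q0 runs 3, rem=3, I/O yield, promote→Q0. Q0=[P5,P3,P4] Q1=[P1,P2] Q2=[]
t=10-13: P5@Q0 runs 3, rem=3, quantum used, demote→Q1. Q0=[P3,P4] Q1=[P1,P2,P5] Q2=[]
t=13-14: P3@Q0 runs 1, rem=12, I/O yield, promote→Q0. Q0=[P4,P3] Q1=[P1,P2,P5] Q2=[]
t=14-17: P4@Q0 runs 3, rem=0, completes. Q0=[P3] Q1=[P1,P2,P5] Q2=[]
t=17-18: P3@Q0 runs 1, rem=11, I/O yield, promote→Q0. Q0=[P3] Q1=[P1,P2,P5] Q2=[]
t=18-19: P3@Q0 runs 1, rem=10, I/O yield, promote→Q0. Q0=[P3] Q1=[P1,P2,P5] Q2=[]
t=19-20: P3@Q0 runs 1, rem=9, I/O yield, promote→Q0. Q0=[P3] Q1=[P1,P2,P5] Q2=[]
t=20-21: P3@Q0 runs 1, rem=8, I/O yield, promote→Q0. Q0=[P3] Q1=[P1,P2,P5] Q2=[]
t=21-22: P3@Q0 runs 1, rem=7, I/O yield, promote→Q0. Q0=[P3] Q1=[P1,P2,P5] Q2=[]
t=22-23: P3@Q0 runs 1, rem=6, I/O yield, promote→Q0. Q0=[P3] Q1=[P1,P2,P5] Q2=[]
t=23-24: P3@Q0 runs 1, rem=5, I/O yield, promote→Q0. Q0=[P3] Q1=[P1,P2,P5] Q2=[]
t=24-25: P3@Q0 runs 1, rem=4, I/O yield, promote→Q0. Q0=[P3] Q1=[P1,P2,P5] Q2=[]
t=25-26: P3@Q0 runs 1, rem=3, I/O yield, promote→Q0. Q0=[P3] Q1=[P1,P2,P5] Q2=[]
t=26-27: P3@Q0 runs 1, rem=2, I/O yield, promote→Q0. Q0=[P3] Q1=[P1,P2,P5] Q2=[]
t=27-28: P3@Q0 runs 1, rem=1, I/O yield, promote→Q0. Q0=[P3] Q1=[P1,P2,P5] Q2=[]
t=28-29: P3@Q0 runs 1, rem=0, completes. Q0=[] Q1=[P1,P2,P5] Q2=[]
t=29-31: P1@Q1 runs 2, rem=0, completes. Q0=[] Q1=[P2,P5] Q2=[]
t=31-34: P2@Q1 runs 3, rem=0, completes. Q0=[] Q1=[P5] Q2=[]
t=34-37: P5@Q1 runs 3, rem=0, completes. Q0=[] Q1=[] Q2=[]

Answer: 1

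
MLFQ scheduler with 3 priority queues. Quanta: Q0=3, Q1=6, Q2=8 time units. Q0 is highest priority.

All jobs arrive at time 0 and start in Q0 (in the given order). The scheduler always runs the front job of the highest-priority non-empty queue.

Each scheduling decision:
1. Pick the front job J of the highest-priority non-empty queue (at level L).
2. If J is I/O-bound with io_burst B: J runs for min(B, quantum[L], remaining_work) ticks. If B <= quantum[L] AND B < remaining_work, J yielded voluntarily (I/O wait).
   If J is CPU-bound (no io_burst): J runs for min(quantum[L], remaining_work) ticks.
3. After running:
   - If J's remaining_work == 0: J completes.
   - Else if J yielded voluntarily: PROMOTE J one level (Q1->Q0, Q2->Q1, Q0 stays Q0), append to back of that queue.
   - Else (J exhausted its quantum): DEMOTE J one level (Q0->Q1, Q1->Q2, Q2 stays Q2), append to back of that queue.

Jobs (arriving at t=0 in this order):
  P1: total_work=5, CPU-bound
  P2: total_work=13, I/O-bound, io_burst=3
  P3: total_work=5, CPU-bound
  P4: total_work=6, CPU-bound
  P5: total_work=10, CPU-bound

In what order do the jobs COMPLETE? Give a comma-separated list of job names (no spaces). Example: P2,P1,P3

t=0-3: P1@Q0 runs 3, rem=2, quantum used, demote→Q1. Q0=[P2,P3,P4,P5] Q1=[P1] Q2=[]
t=3-6: P2@Q0 runs 3, rem=10, I/O yield, promote→Q0. Q0=[P3,P4,P5,P2] Q1=[P1] Q2=[]
t=6-9: P3@Q0 runs 3, rem=2, quantum used, demote→Q1. Q0=[P4,P5,P2] Q1=[P1,P3] Q2=[]
t=9-12: P4@Q0 runs 3, rem=3, quantum used, demote→Q1. Q0=[P5,P2] Q1=[P1,P3,P4] Q2=[]
t=12-15: P5@Q0 runs 3, rem=7, quantum used, demote→Q1. Q0=[P2] Q1=[P1,P3,P4,P5] Q2=[]
t=15-18: P2@Q0 runs 3, rem=7, I/O yield, promote→Q0. Q0=[P2] Q1=[P1,P3,P4,P5] Q2=[]
t=18-21: P2@Q0 runs 3, rem=4, I/O yield, promote→Q0. Q0=[P2] Q1=[P1,P3,P4,P5] Q2=[]
t=21-24: P2@Q0 runs 3, rem=1, I/O yield, promote→Q0. Q0=[P2] Q1=[P1,P3,P4,P5] Q2=[]
t=24-25: P2@Q0 runs 1, rem=0, completes. Q0=[] Q1=[P1,P3,P4,P5] Q2=[]
t=25-27: P1@Q1 runs 2, rem=0, completes. Q0=[] Q1=[P3,P4,P5] Q2=[]
t=27-29: P3@Q1 runs 2, rem=0, completes. Q0=[] Q1=[P4,P5] Q2=[]
t=29-32: P4@Q1 runs 3, rem=0, completes. Q0=[] Q1=[P5] Q2=[]
t=32-38: P5@Q1 runs 6, rem=1, quantum used, demote→Q2. Q0=[] Q1=[] Q2=[P5]
t=38-39: P5@Q2 runs 1, rem=0, completes. Q0=[] Q1=[] Q2=[]

Answer: P2,P1,P3,P4,P5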